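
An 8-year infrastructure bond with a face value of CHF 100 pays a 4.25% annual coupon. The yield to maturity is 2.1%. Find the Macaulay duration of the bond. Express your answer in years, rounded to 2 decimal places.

Periodic yield y = 0.021. Discount each cash flow and weight by its year:
  t   CF        PV=CF/(1+0.021)^t    t·PV
  1         4.25         4.1626         4.1626
  2         4.25         4.0770         8.1539
  3         4.25         3.9931        11.9793
  4         4.25         3.9110        15.6439
  5         4.25         3.8305        19.1527
  6         4.25         3.7518        22.5105
  7         4.25         3.6746        25.7221
  8       104.25        88.2816       706.2527
  Σ                    115.6821       813.5778
Price P = Σ PV = 115.6821.
Macaulay duration = Σ(t·PV) / P = 813.5778 / 115.6821 = 7.03287 years.

7.03 years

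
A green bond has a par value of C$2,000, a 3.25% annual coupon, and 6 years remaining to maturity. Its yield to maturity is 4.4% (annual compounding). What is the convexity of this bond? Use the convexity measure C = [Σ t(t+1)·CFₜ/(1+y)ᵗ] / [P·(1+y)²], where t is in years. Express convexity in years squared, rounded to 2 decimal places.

34.54

With y = 0.044:
  t   CF        PV=CF/(1+0.044)^t    t·PV        t(t+1)·PV
  1        65.00        62.2605        62.2605         124.5211
  2        65.00        59.6365       119.2731         357.8192
  3        65.00        57.1231       171.3693         685.4773
  4        65.00        54.7156       218.8625       1,094.3125
  5        65.00        52.4096       262.0480       1,572.2881
  6     2,065.00     1,594.8398     9,569.0388      66,983.2714
  Σ                  1,880.9852    10,402.8522      70,817.6896
P = 1,880.9852.
Convexity = Σ t(t+1)·PV / [P·(1+y)²] = 70,817.6896 / (1,880.9852 × 1.089936) = 34.54263.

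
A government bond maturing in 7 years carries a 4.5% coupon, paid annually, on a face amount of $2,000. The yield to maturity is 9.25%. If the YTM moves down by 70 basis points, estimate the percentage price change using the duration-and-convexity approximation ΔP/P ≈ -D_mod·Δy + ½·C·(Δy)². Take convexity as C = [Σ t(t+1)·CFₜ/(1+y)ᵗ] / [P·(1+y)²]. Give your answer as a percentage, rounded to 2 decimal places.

+3.95%

With y = 0.0925:
  t   CF        PV=CF/(1+0.0925)^t    t·PV        t(t+1)·PV
  1        90.00        82.3799        82.3799         164.7597
  2        90.00        75.4049       150.8098         452.4295
  3        90.00        69.0205       207.0615         828.2461
  4        90.00        63.1767       252.7067       1,263.5334
  5        90.00        57.8276       289.1381       1,734.8285
  6        90.00        52.9315       317.5887       2,223.1211
  7     2,090.00     1,125.1131     7,875.7914      63,006.3315
  Σ                  1,525.8541     9,175.4761      69,673.2497
P = 1,525.8541; D_Mac = 6.01334 yrs; D_mod = 5.50420 yrs; C = 38.25693.
Duration effect: -5.50420 × (-0.007) = +0.038529
Convexity effect: 0.5 × 38.25693 × (-0.007)² = +0.0009373
ΔP/P ≈ +0.038529 + 0.0009373 = +0.039467 = +3.9467%.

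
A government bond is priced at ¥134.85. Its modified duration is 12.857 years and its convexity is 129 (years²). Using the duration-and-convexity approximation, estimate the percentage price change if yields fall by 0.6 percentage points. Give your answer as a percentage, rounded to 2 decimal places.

Duration effect: -D_mod·Δy = -12.857 × (-0.006) = +0.077142
Convexity effect: ½·C·(Δy)² = 0.5 × 129 × (-0.006)² = +0.0023220
ΔP/P ≈ +0.077142 + 0.0023220 = +0.079464
= +7.9464%.

+7.95%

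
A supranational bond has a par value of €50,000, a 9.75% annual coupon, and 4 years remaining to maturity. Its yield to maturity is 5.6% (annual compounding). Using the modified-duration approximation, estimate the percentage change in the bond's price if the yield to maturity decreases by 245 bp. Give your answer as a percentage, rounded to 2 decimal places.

+8.20%

Periodic yield y = 0.056. Modified duration first:
  t   CF        PV=CF/(1+0.056)^t    t·PV
  1     4,875.00     4,616.4773     4,616.4773
  2     4,875.00     4,371.6641     8,743.3282
  3     4,875.00     4,139.8334    12,419.5002
  4    54,875.00    44,128.4690   176,513.8761
  Σ                 57,256.4438   202,293.1818
P = 57,256.4438; D_Mac = 3.53311 yrs; D_mod = 3.53311/(1+0.056) = 3.34575 yrs.
ΔP/P ≈ -D_mod · Δy = -3.34575 × (-0.0245) = +0.081971 = +8.1971%.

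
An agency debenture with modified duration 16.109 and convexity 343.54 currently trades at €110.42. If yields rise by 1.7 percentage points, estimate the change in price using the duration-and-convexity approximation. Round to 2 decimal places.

Duration effect: -D_mod·Δy = -16.109 × (+0.017) = -0.273853
Convexity effect: ½·C·(Δy)² = 0.5 × 343.54 × (0.017)² = +0.04964153
ΔP/P ≈ -0.273853 + 0.04964153 = -0.22421147
ΔP ≈ 110.42 × (-0.22421147) = -24.7574305174.

-€24.76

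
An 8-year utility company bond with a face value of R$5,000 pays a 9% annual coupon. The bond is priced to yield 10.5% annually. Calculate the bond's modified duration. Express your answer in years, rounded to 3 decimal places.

5.379 years

Periodic yield y = 0.105. First find Macaulay duration:
  t   CF        PV=CF/(1+0.105)^t    t·PV
  1       450.00       407.2398       407.2398
  2       450.00       368.5428       737.0856
  3       450.00       333.5229     1,000.5687
  4       450.00       301.8307     1,207.3228
  5       450.00       273.1499     1,365.7497
  6       450.00       247.1945     1,483.1671
  7       450.00       223.7055     1,565.9382
  8     5,450.00     2,451.8747    19,614.9979
  Σ                  4,607.0609    27,382.0699
P = 4,607.0609; Macaulay duration = 27,382.0699 / 4,607.0609 = 5.94350 years.
Modified duration = D_Mac / (1 + y) = 5.94350 / 1.105 = 5.37873 years.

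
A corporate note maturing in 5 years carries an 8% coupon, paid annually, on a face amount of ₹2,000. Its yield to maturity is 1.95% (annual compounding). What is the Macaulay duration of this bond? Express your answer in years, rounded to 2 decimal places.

4.40 years

Periodic yield y = 0.0195. Discount each cash flow and weight by its year:
  t   CF        PV=CF/(1+0.0195)^t    t·PV
  1       160.00       156.9397       156.9397
  2       160.00       153.9379       307.8758
  3       160.00       150.9935       452.9805
  4       160.00       148.1055       592.4218
  5     2,160.00     1,961.1807     9,805.9033
  Σ                  2,571.1572    11,316.1211
Price P = Σ PV = 2,571.1572.
Macaulay duration = Σ(t·PV) / P = 11,316.1211 / 2,571.1572 = 4.40118 years.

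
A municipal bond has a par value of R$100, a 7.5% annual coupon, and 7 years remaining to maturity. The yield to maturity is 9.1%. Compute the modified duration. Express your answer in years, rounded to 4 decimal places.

5.1616 years

Periodic yield y = 0.091. First find Macaulay duration:
  t   CF        PV=CF/(1+0.091)^t    t·PV
  1         7.50         6.8744         6.8744
  2         7.50         6.3010        12.6021
  3         7.50         5.7755        17.3264
  4         7.50         5.2937        21.1749
  5         7.50         4.8522        24.2609
  6         7.50         4.4475        26.6848
  7       107.50        58.4299       409.0094
  Σ                     91.9742       517.9329
P = 91.9742; Macaulay duration = 517.9329 / 91.9742 = 5.63128 years.
Modified duration = D_Mac / (1 + y) = 5.63128 / 1.091 = 5.16158 years.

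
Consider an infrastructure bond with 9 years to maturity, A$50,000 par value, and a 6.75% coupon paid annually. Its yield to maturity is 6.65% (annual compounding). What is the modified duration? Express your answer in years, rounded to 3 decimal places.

6.598 years

Periodic yield y = 0.0665. First find Macaulay duration:
  t   CF        PV=CF/(1+0.0665)^t    t·PV
  1     3,375.00     3,164.5570     3,164.5570
  2     3,375.00     2,967.2358     5,934.4716
  3     3,375.00     2,782.2183     8,346.6548
  4     3,375.00     2,608.7372    10,434.9490
  5     3,375.00     2,446.0734    12,230.3668
  6     3,375.00     2,293.5521    13,761.3129
  7     3,375.00     2,150.5412    15,053.7881
  8     3,375.00     2,016.4474    16,131.5792
  9    53,375.00    29,901.3055   269,111.7494
  Σ                 50,330.6678   354,169.4287
P = 50,330.6678; Macaulay duration = 354,169.4287 / 50,330.6678 = 7.03685 years.
Modified duration = D_Mac / (1 + y) = 7.03685 / 1.0665 = 6.59808 years.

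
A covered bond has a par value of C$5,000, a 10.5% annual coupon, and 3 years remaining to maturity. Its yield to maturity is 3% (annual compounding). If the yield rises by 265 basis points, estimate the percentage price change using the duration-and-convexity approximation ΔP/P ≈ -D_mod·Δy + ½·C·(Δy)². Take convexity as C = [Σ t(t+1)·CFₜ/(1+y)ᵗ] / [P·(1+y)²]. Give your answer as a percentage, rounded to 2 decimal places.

-6.72%

With y = 0.03:
  t   CF        PV=CF/(1+0.03)^t    t·PV        t(t+1)·PV
  1       525.00       509.7087       509.7087       1,019.4175
  2       525.00       494.8629       989.7257       2,969.1771
  3     5,525.00     5,056.1577    15,168.4730      60,673.8920
  Σ                  6,060.7293    16,667.9074      64,662.4866
P = 6,060.7293; D_Mac = 2.75015 yrs; D_mod = 2.67005 yrs; C = 10.05664.
Duration effect: -2.67005 × (+0.0265) = -0.070756
Convexity effect: 0.5 × 10.05664 × (0.0265)² = +0.0035311
ΔP/P ≈ -0.070756 + 0.0035311 = -0.067225 = -6.7225%.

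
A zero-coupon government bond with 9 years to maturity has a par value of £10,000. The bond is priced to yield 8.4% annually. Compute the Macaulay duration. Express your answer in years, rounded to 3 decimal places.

A zero-coupon bond has a single cash flow at maturity, so its Macaulay duration equals its maturity: 9 years.

9.000 years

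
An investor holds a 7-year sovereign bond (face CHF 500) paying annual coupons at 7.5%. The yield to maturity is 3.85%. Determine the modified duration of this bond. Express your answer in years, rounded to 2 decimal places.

Periodic yield y = 0.0385. First find Macaulay duration:
  t   CF        PV=CF/(1+0.0385)^t    t·PV
  1        37.50        36.1098        36.1098
  2        37.50        34.7711        69.5422
  3        37.50        33.4820       100.4461
  4        37.50        32.2408       128.9630
  5        37.50        31.0455       155.2275
  6        37.50        29.8946       179.3674
  7       537.50       412.6036     2,888.2249
  Σ                    610.1473     3,557.8809
P = 610.1473; Macaulay duration = 3,557.8809 / 610.1473 = 5.83118 years.
Modified duration = D_Mac / (1 + y) = 5.83118 / 1.0385 = 5.61501 years.

5.62 years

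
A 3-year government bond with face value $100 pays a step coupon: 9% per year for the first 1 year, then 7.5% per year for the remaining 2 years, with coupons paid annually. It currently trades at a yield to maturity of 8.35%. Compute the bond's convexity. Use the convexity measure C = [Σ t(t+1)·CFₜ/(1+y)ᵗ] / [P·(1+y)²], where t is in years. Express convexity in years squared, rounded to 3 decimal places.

With y = 0.0835:
  t   CF        PV=CF/(1+0.0835)^t    t·PV        t(t+1)·PV
  1         9.00         8.3064         8.3064          16.6128
  2         7.50         6.3886        12.7771          38.3314
  3       107.50        84.5126       253.5379       1,014.1518
  Σ                     99.2076       274.6215       1,069.0960
P = 99.2076.
Convexity = Σ t(t+1)·PV / [P·(1+y)²] = 1,069.0960 / (99.2076 × 1.173972) = 9.17939.

9.179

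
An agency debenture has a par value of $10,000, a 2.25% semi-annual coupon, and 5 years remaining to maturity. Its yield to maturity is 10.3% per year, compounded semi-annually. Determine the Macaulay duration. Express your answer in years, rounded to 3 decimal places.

Periodic yield y = 0.0515. Discount each cash flow and weight by its period:
  t   CF        PV=CF/(1+0.0515)^t    t·PV
  1       112.50       106.9900       106.9900
  2       112.50       101.7499       203.4998
  3       112.50        96.7664       290.2993
  4       112.50        92.0270       368.1081
  5       112.50        87.5198       437.5988
  6       112.50        83.2333       499.3995
  7       112.50        79.1567       554.0968
  8       112.50        75.2798       602.2382
  9       112.50        71.5927       644.3347
  10   10,112.50     6,120.2021    61,202.0211
  Σ                  6,914.5177    64,908.5863
Price P = Σ PV = 6,914.5177.
Macaulay duration = Σ(t·PV) / P = 64,908.5863 / 6,914.5177 = 9.38729 half-year periods.
In years: 9.38729 / 2 = 4.69365 years.

4.694 years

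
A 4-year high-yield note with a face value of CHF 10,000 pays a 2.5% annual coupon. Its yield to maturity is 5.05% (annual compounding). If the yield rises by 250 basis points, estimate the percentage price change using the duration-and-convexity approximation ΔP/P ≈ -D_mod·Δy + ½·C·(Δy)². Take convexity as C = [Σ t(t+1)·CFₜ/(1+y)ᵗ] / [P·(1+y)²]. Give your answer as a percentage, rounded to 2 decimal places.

With y = 0.0505:
  t   CF        PV=CF/(1+0.0505)^t    t·PV        t(t+1)·PV
  1       250.00       237.9819       237.9819         475.9638
  2       250.00       226.5416       453.0831       1,359.2494
  3       250.00       215.6512       646.9535       2,587.8142
  4    10,250.00     8,416.6572    33,666.6287     168,333.1437
  Σ                  9,096.8318    35,004.6473     172,756.1710
P = 9,096.8318; D_Mac = 3.84800 yrs; D_mod = 3.66302 yrs; C = 17.20883.
Duration effect: -3.66302 × (+0.025) = -0.091576
Convexity effect: 0.5 × 17.20883 × (0.025)² = +0.0053778
ΔP/P ≈ -0.091576 + 0.0053778 = -0.086198 = -8.6198%.

-8.62%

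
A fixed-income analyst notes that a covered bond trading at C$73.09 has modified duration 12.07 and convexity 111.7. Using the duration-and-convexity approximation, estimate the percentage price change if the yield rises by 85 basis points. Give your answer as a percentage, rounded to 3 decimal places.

Duration effect: -D_mod·Δy = -12.07 × (+0.0085) = -0.102595
Convexity effect: ½·C·(Δy)² = 0.5 × 111.7 × (0.0085)² = +0.0040351625
ΔP/P ≈ -0.102595 + 0.0040351625 = -0.0985598375
= -9.85598375%.

-9.856%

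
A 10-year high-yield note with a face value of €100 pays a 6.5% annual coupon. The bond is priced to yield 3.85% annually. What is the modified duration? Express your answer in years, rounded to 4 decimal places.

Periodic yield y = 0.0385. First find Macaulay duration:
  t   CF        PV=CF/(1+0.0385)^t    t·PV
  1         6.50         6.2590         6.2590
  2         6.50         6.0270        12.0540
  3         6.50         5.8036        17.4107
  4         6.50         5.5884        22.3536
  5         6.50         5.3812        26.9061
  6         6.50         5.1817        31.0903
  7         6.50         4.9896        34.9274
  8         6.50         4.8046        38.4372
  9         6.50         4.6265        41.6387
  10      106.50        72.9936       729.9357
  Σ                    121.6553       961.0127
P = 121.6553; Macaulay duration = 961.0127 / 121.6553 = 7.89947 years.
Modified duration = D_Mac / (1 + y) = 7.89947 / 1.0385 = 7.60662 years.

7.6066 years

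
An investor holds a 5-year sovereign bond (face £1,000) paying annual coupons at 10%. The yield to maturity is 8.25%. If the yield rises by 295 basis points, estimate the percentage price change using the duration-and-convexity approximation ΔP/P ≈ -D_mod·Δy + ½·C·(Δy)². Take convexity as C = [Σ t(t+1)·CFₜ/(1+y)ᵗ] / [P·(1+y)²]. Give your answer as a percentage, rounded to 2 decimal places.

-10.57%

With y = 0.0825:
  t   CF        PV=CF/(1+0.0825)^t    t·PV        t(t+1)·PV
  1       100.00        92.3788        92.3788         184.7575
  2       100.00        85.3383       170.6767         512.0300
  3       100.00        78.8345       236.5035         946.0139
  4       100.00        72.8263       291.3053       1,456.5264
  5     1,100.00       740.0365     3,700.1827      22,201.0960
  Σ                  1,069.4144     4,491.0469      25,300.4239
P = 1,069.4144; D_Mac = 4.19954 yrs; D_mod = 3.87948 yrs; C = 20.18952.
Duration effect: -3.87948 × (+0.0295) = -0.114445
Convexity effect: 0.5 × 20.18952 × (0.0295)² = +0.0087850
ΔP/P ≈ -0.114445 + 0.0087850 = -0.105660 = -10.5660%.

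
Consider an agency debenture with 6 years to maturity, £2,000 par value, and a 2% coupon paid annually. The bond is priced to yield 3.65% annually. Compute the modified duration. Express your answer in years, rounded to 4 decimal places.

Periodic yield y = 0.0365. First find Macaulay duration:
  t   CF        PV=CF/(1+0.0365)^t    t·PV
  1        40.00        38.5914        38.5914
  2        40.00        37.2324        74.4649
  3        40.00        35.9213       107.7639
  4        40.00        34.6563       138.6254
  5        40.00        33.4359       167.1797
  6     2,040.00     1,645.1834     9,871.1006
  Σ                  1,825.0209    10,397.7259
P = 1,825.0209; Macaulay duration = 10,397.7259 / 1,825.0209 = 5.69732 years.
Modified duration = D_Mac / (1 + y) = 5.69732 / 1.0365 = 5.49669 years.

5.4967 years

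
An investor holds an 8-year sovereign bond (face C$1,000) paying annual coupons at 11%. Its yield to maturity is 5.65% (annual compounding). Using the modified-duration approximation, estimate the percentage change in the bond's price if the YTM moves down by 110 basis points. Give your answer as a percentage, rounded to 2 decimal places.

+6.29%

Periodic yield y = 0.0565. Modified duration first:
  t   CF        PV=CF/(1+0.0565)^t    t·PV
  1       110.00       104.1174       104.1174
  2       110.00        98.5493       197.0987
  3       110.00        93.2791       279.8372
  4       110.00        88.2906       353.1626
  5       110.00        83.5690       417.8450
  6       110.00        79.0999       474.5991
  7       110.00        74.8697       524.0880
  8     1,110.00       715.1003     5,720.8025
  Σ                  1,336.8753     8,071.5504
P = 1,336.8753; D_Mac = 6.03762 yrs; D_mod = 6.03762/(1+0.0565) = 5.71474 yrs.
ΔP/P ≈ -D_mod · Δy = -5.71474 × (-0.011) = +0.062862 = +6.2862%.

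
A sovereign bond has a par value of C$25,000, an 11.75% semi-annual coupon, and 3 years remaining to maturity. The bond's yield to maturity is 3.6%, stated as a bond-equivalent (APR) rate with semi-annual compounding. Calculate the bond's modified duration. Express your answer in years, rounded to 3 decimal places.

2.609 years

Periodic yield y = 0.018. First find Macaulay duration:
  t   CF        PV=CF/(1+0.018)^t    t·PV
  1     1,468.75     1,442.7800     1,442.7800
  2     1,468.75     1,417.2691     2,834.5382
  3     1,468.75     1,392.2093     4,176.6280
  4     1,468.75     1,367.5927     5,470.3707
  5     1,468.75     1,343.4113     6,717.0564
  6    26,468.75    23,781.9118   142,691.4708
  Σ                 30,745.1742   163,332.8441
P = 30,745.1742; Macaulay duration = 163,332.8441 / 30,745.1742 = 5.31247 half-year periods = 2.65624 years.
Modified duration = D_Mac / (1 + y) = 2.65624 / 1.018 = 2.60927 years.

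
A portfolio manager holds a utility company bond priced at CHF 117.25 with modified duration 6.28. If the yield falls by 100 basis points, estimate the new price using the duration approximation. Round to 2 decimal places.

Duration approximation: ΔP/P ≈ -D_mod · Δy = -6.28 × (-0.01) = +0.062800.
New price ≈ 117.25 × (1 + 0.062800) = 124.61330.

CHF 124.61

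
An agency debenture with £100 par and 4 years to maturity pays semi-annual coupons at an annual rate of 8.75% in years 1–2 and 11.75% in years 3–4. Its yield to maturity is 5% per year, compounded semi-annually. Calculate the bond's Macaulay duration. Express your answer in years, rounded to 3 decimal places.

3.487 years

Periodic yield y = 0.025. Discount each cash flow and weight by its period:
  t   CF        PV=CF/(1+0.025)^t    t·PV
  1        4.375         4.2683         4.2683
  2        4.375         4.1642         8.3284
  3        4.375         4.0626        12.1879
  4        4.375         3.9635        15.8541
  5        5.875         5.1926        25.9632
  6        5.875         5.0660        30.3960
  7        5.875         4.9424        34.5970
  8      105.875        86.8965       695.1723
  Σ                    118.5563       826.7672
Price P = Σ PV = 118.5563.
Macaulay duration = Σ(t·PV) / P = 826.7672 / 118.5563 = 6.97363 half-year periods.
In years: 6.97363 / 2 = 3.48681 years.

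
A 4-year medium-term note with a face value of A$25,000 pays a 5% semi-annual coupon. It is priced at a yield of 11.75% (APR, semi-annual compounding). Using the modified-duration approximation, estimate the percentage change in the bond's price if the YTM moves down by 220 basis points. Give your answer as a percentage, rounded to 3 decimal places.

Periodic yield y = 0.05875. Modified duration first:
  t   CF        PV=CF/(1+0.05875)^t    t·PV
  1       625.00       590.3188       590.3188
  2       625.00       557.5620     1,115.1240
  3       625.00       526.6229     1,579.8687
  4       625.00       497.4006     1,989.6025
  5       625.00       469.7999     2,348.9994
  6       625.00       443.7307     2,662.3842
  7       625.00       419.1081     2,933.7567
  8    25,625.00    16,229.9240   129,839.3924
  Σ                 19,734.4670   143,059.4466
P = 19,734.4670; D_Mac = 7.24922 half-year periods = 3.62461 yrs; D_mod = 3.62461/(1+0.05875) = 3.42348 yrs.
ΔP/P ≈ -D_mod · Δy = -3.42348 × (-0.022) = +0.075317 = +7.5317%.

+7.532%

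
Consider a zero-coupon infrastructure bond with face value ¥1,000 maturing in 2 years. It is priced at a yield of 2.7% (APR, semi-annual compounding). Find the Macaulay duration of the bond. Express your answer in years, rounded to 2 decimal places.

2.00 years

A zero-coupon bond has a single cash flow at maturity, so its Macaulay duration equals its maturity: 2 years.
(Equivalently: 4 semi-annual periods ÷ 2 = 2 years.)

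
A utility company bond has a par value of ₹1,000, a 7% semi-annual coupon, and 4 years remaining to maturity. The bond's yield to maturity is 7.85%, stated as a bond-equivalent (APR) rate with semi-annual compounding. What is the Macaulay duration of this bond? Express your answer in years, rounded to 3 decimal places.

Periodic yield y = 0.03925. Discount each cash flow and weight by its period:
  t   CF        PV=CF/(1+0.03925)^t    t·PV
  1        35.00        33.6781        33.6781
  2        35.00        32.4062        64.8124
  3        35.00        31.1823        93.5469
  4        35.00        30.0046       120.0184
  5        35.00        28.8714       144.3570
  6        35.00        27.7810       166.6860
  7        35.00        26.7318       187.1224
  8     1,035.00       760.6416     6,085.1330
  Σ                    971.2970     6,895.3542
Price P = Σ PV = 971.2970.
Macaulay duration = Σ(t·PV) / P = 6,895.3542 / 971.2970 = 7.09912 half-year periods.
In years: 7.09912 / 2 = 3.54956 years.

3.550 years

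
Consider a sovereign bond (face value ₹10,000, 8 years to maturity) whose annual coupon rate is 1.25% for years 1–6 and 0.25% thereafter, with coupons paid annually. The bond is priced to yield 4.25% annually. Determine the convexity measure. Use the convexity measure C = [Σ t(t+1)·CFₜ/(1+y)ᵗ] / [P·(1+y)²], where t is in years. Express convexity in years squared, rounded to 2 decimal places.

62.08

With y = 0.0425:
  t   CF        PV=CF/(1+0.0425)^t    t·PV        t(t+1)·PV
  1       125.00       119.9041       119.9041         239.8082
  2       125.00       115.0159       230.0318         690.0954
  3       125.00       110.3270       330.9810       1,323.9240
  4       125.00       105.8293       423.3170       2,116.5852
  5       125.00       101.5149       507.5744       3,045.4463
  6       125.00        97.3764       584.2583       4,089.8080
  7        25.00        18.6813       130.7692       1,046.1539
  8    10,025.00     7,185.8124    57,486.4988     517,378.4895
  Σ                  7,854.4612    59,813.3347     529,930.3106
P = 7,854.4612.
Convexity = Σ t(t+1)·PV / [P·(1+y)²] = 529,930.3106 / (7,854.4612 × 1.086806) = 62.07979.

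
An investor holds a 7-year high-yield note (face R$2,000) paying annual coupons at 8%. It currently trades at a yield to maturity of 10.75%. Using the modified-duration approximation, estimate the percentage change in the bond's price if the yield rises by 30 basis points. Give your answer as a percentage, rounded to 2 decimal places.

-1.49%

Periodic yield y = 0.1075. Modified duration first:
  t   CF        PV=CF/(1+0.1075)^t    t·PV
  1       160.00       144.4695       144.4695
  2       160.00       130.4465       260.8930
  3       160.00       117.7847       353.3540
  4       160.00       106.3518       425.4074
  5       160.00        96.0288       480.1438
  6       160.00        86.7077       520.2461
  7     2,160.00     1,056.9334     7,398.5335
  Σ                  1,738.7224     9,583.0474
P = 1,738.7224; D_Mac = 5.51155 yrs; D_mod = 5.51155/(1+0.1075) = 4.97656 yrs.
ΔP/P ≈ -D_mod · Δy = -4.97656 × (+0.003) = -0.014930 = -1.4930%.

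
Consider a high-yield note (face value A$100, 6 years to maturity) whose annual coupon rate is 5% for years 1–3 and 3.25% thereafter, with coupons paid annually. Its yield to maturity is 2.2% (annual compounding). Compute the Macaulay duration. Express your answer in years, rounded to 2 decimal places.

5.40 years

Periodic yield y = 0.022. Discount each cash flow and weight by its year:
  t   CF        PV=CF/(1+0.022)^t    t·PV
  1         5.00         4.8924         4.8924
  2         5.00         4.7871         9.5741
  3         5.00         4.6840        14.0520
  4         3.25         2.9791        11.9163
  5         3.25         2.9149        14.5747
  6       103.25        90.6118       543.6707
  Σ                    110.8692       598.6801
Price P = Σ PV = 110.8692.
Macaulay duration = Σ(t·PV) / P = 598.6801 / 110.8692 = 5.39988 years.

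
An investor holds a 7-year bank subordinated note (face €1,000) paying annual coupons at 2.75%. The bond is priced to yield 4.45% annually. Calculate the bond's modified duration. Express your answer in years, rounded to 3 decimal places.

6.153 years

Periodic yield y = 0.0445. First find Macaulay duration:
  t   CF        PV=CF/(1+0.0445)^t    t·PV
  1        27.50        26.3284        26.3284
  2        27.50        25.2067        50.4134
  3        27.50        24.1328        72.3983
  4        27.50        23.1046        92.4185
  5        27.50        22.1203       110.6014
  6        27.50        21.1779       127.0671
  7     1,027.50       757.5699     5,302.9894
  Σ                    899.6405     5,782.2165
P = 899.6405; Macaulay duration = 5,782.2165 / 899.6405 = 6.42725 years.
Modified duration = D_Mac / (1 + y) = 6.42725 / 1.0445 = 6.15342 years.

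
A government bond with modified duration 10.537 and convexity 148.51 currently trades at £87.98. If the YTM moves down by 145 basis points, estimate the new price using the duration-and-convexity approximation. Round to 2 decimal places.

Duration effect: -D_mod·Δy = -10.537 × (-0.0145) = +0.1527865
Convexity effect: ½·C·(Δy)² = 0.5 × 148.51 × (-0.0145)² = +0.01561211375
ΔP/P ≈ +0.1527865 + 0.01561211375 = +0.16839861375
New price ≈ 87.98 × (1 + 0.16839861375) = 102.795710037725.

£102.80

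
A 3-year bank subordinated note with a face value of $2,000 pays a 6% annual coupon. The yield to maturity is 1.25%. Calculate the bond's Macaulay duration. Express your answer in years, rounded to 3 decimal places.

Periodic yield y = 0.0125. Discount each cash flow and weight by its year:
  t   CF        PV=CF/(1+0.0125)^t    t·PV
  1       120.00       118.5185       118.5185
  2       120.00       117.0553       234.1107
  3     2,120.00     2,042.4469     6,127.3406
  Σ                  2,278.0207     6,479.9697
Price P = Σ PV = 2,278.0207.
Macaulay duration = Σ(t·PV) / P = 6,479.9697 / 2,278.0207 = 2.84456 years.

2.845 years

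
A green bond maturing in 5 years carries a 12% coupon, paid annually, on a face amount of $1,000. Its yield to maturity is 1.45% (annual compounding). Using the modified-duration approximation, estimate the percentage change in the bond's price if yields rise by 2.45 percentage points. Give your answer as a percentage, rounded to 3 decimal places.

-10.204%

Periodic yield y = 0.0145. Modified duration first:
  t   CF        PV=CF/(1+0.0145)^t    t·PV
  1       120.00       118.2849       118.2849
  2       120.00       116.5943       233.1885
  3       120.00       114.9278       344.7834
  4       120.00       113.2852       453.1407
  5     1,120.00     1,042.2161     5,211.0804
  Σ                  1,505.3082     6,360.4778
P = 1,505.3082; D_Mac = 4.22537 yrs; D_mod = 4.22537/(1+0.0145) = 4.16497 yrs.
ΔP/P ≈ -D_mod · Δy = -4.16497 × (+0.0245) = -0.102042 = -10.2042%.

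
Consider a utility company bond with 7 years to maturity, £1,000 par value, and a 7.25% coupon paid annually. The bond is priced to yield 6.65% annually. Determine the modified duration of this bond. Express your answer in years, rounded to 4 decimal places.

Periodic yield y = 0.0665. First find Macaulay duration:
  t   CF        PV=CF/(1+0.0665)^t    t·PV
  1        72.50        67.9794        67.9794
  2        72.50        63.7406       127.4812
  3        72.50        59.7662       179.2985
  4        72.50        56.0395       224.1582
  5        72.50        52.5453       262.7264
  6        72.50        49.2689       295.6134
  7     1,072.50       683.3942     4,783.7593
  Σ                  1,032.7341     5,941.0164
P = 1,032.7341; Macaulay duration = 5,941.0164 / 1,032.7341 = 5.75271 years.
Modified duration = D_Mac / (1 + y) = 5.75271 / 1.0665 = 5.39401 years.

5.3940 years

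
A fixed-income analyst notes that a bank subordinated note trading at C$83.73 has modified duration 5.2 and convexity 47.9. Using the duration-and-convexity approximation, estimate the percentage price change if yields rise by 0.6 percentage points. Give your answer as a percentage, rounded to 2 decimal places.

Duration effect: -D_mod·Δy = -5.2 × (+0.006) = -0.031200
Convexity effect: ½·C·(Δy)² = 0.5 × 47.9 × (0.006)² = +0.0008622
ΔP/P ≈ -0.031200 + 0.0008622 = -0.0303378
= -3.03378%.

-3.03%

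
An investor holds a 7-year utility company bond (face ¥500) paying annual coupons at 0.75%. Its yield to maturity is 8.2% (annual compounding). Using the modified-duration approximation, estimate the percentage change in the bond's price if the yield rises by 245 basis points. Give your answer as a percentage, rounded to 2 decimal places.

-15.38%

Periodic yield y = 0.082. Modified duration first:
  t   CF        PV=CF/(1+0.082)^t    t·PV
  1         3.75         3.4658         3.4658
  2         3.75         3.2031         6.4063
  3         3.75         2.9604         8.8812
  4         3.75         2.7360        10.9442
  5         3.75         2.5287        12.6434
  6         3.75         2.3370        14.0223
  7       503.75       290.1511     2,031.0578
  Σ                    307.3822     2,087.4209
P = 307.3822; D_Mac = 6.79096 yrs; D_mod = 6.79096/(1+0.082) = 6.27630 yrs.
ΔP/P ≈ -D_mod · Δy = -6.27630 × (+0.0245) = -0.153769 = -15.3769%.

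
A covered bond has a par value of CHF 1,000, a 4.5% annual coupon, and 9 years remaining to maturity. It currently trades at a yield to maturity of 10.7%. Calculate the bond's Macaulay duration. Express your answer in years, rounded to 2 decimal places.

7.20 years

Periodic yield y = 0.107. Discount each cash flow and weight by its year:
  t   CF        PV=CF/(1+0.107)^t    t·PV
  1        45.00        40.6504        40.6504
  2        45.00        36.7212        73.4425
  3        45.00        33.1718        99.5155
  4        45.00        29.9655       119.8621
  5        45.00        27.0691       135.3457
  6        45.00        24.4527       146.7162
  7        45.00        22.0892       154.6241
  8        45.00        19.9541       159.6326
  9     1,045.00       418.5889     3,767.3001
  Σ                    652.6630     4,697.0892
Price P = Σ PV = 652.6630.
Macaulay duration = Σ(t·PV) / P = 4,697.0892 / 652.6630 = 7.19681 years.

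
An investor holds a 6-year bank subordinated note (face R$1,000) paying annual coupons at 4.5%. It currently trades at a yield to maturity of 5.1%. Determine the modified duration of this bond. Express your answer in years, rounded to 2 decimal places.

5.12 years

Periodic yield y = 0.051. First find Macaulay duration:
  t   CF        PV=CF/(1+0.051)^t    t·PV
  1        45.00        42.8164        42.8164
  2        45.00        40.7387        81.4774
  3        45.00        38.7618       116.2855
  4        45.00        36.8809       147.5236
  5        45.00        35.0913       175.4563
  6     1,045.00       775.3539     4,652.1236
  Σ                    969.6430     5,215.6828
P = 969.6430; Macaulay duration = 5,215.6828 / 969.6430 = 5.37897 years.
Modified duration = D_Mac / (1 + y) = 5.37897 / 1.051 = 5.11796 years.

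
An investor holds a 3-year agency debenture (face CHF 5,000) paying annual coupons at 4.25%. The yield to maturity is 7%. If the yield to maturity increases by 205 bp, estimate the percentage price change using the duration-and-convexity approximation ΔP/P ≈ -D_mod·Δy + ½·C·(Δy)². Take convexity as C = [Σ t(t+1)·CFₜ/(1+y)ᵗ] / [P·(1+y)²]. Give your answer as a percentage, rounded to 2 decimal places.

-5.30%

With y = 0.07:
  t   CF        PV=CF/(1+0.07)^t    t·PV        t(t+1)·PV
  1       212.50       198.5981       198.5981         397.1963
  2       212.50       185.6057       371.2115       1,113.6344
  3     5,212.50     4,254.9527    12,764.8580      51,059.4322
  Σ                  4,639.1565    13,334.6676      52,570.2628
P = 4,639.1565; D_Mac = 2.87437 yrs; D_mod = 2.68633 yrs; C = 9.89768.
Duration effect: -2.68633 × (+0.0205) = -0.055070
Convexity effect: 0.5 × 9.89768 × (0.0205)² = +0.0020798
ΔP/P ≈ -0.055070 + 0.0020798 = -0.052990 = -5.2990%.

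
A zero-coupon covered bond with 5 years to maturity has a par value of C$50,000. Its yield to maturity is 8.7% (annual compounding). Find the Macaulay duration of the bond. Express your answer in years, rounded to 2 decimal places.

A zero-coupon bond has a single cash flow at maturity, so its Macaulay duration equals its maturity: 5 years.

5.00 years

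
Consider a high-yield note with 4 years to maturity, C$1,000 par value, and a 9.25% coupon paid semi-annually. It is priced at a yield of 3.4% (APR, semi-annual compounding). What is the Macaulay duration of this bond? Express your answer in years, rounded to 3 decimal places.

Periodic yield y = 0.017. Discount each cash flow and weight by its period:
  t   CF        PV=CF/(1+0.017)^t    t·PV
  1        46.25        45.4769        45.4769
  2        46.25        44.7167        89.4334
  3        46.25        43.9692       131.9077
  4        46.25        43.2342       172.9370
  5        46.25        42.5116       212.5578
  6        46.25        41.8009       250.8056
  7        46.25        41.1022       287.7154
  8     1,046.25       914.2561     7,314.0485
  Σ                  1,217.0678     8,504.8823
Price P = Σ PV = 1,217.0678.
Macaulay duration = Σ(t·PV) / P = 8,504.8823 / 1,217.0678 = 6.98801 half-year periods.
In years: 6.98801 / 2 = 3.49401 years.

3.494 years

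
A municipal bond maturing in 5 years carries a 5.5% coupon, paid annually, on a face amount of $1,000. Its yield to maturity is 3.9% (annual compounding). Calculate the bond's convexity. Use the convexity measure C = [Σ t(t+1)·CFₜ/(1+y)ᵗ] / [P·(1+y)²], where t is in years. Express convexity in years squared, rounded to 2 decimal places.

24.28

With y = 0.039:
  t   CF        PV=CF/(1+0.039)^t    t·PV        t(t+1)·PV
  1        55.00        52.9355        52.9355         105.8710
  2        55.00        50.9485       101.8970         305.6911
  3        55.00        49.0361       147.1083         588.4334
  4        55.00        47.1955       188.7820         943.9098
  5     1,055.00       871.3141     4,356.5703      26,139.4218
  Σ                  1,071.4297     4,847.2932      28,083.3271
P = 1,071.4297.
Convexity = Σ t(t+1)·PV / [P·(1+y)²] = 28,083.3271 / (1,071.4297 × 1.079521) = 24.28029.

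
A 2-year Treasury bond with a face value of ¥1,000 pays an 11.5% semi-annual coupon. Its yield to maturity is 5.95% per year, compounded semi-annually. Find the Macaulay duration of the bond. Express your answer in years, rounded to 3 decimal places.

Periodic yield y = 0.02975. Discount each cash flow and weight by its period:
  t   CF        PV=CF/(1+0.02975)^t    t·PV
  1        57.50        55.8388        55.8388
  2        57.50        54.2256       108.4512
  3        57.50        52.6590       157.9769
  4     1,057.50       940.4878     3,761.9513
  Σ                  1,103.2112     4,084.2182
Price P = Σ PV = 1,103.2112.
Macaulay duration = Σ(t·PV) / P = 4,084.2182 / 1,103.2112 = 3.70212 half-year periods.
In years: 3.70212 / 2 = 1.85106 years.

1.851 years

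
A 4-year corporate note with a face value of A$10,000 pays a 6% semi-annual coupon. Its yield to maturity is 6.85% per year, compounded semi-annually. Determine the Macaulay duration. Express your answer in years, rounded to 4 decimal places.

3.6082 years

Periodic yield y = 0.03425. Discount each cash flow and weight by its period:
  t   CF        PV=CF/(1+0.03425)^t    t·PV
  1       300.00       290.0653       290.0653
  2       300.00       280.4595       560.9191
  3       300.00       271.1719       813.5157
  4       300.00       262.1918     1,048.7673
  5       300.00       253.5091     1,267.5457
  6       300.00       245.1140     1,470.6839
  7       300.00       236.9968     1,658.9779
  8    10,300.00     7,867.4318    62,939.4546
  Σ                  9,706.9403    70,049.9292
Price P = Σ PV = 9,706.9403.
Macaulay duration = Σ(t·PV) / P = 70,049.9292 / 9,706.9403 = 7.21648 half-year periods.
In years: 7.21648 / 2 = 3.60824 years.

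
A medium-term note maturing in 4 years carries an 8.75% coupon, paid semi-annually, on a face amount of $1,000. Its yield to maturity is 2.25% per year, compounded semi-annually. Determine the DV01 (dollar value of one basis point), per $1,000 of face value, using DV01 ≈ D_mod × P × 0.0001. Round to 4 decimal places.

Periodic yield y = 0.01125.
  t   CF        PV=CF/(1+0.01125)^t    t·PV
  1        43.75        43.2633        43.2633
  2        43.75        42.7820        85.5640
  3        43.75        42.3060       126.9181
  4        43.75        41.8354       167.3416
  5        43.75        41.3700       206.8499
  6        43.75        40.9098       245.4585
  7        43.75        40.4546       283.1825
  8     1,043.75       954.3951     7,635.1610
  Σ                  1,247.3162     8,793.7389
P = 1,247.3162; D_Mac = 7.05013 half-year periods = 3.52506 yrs; D_mod = 3.48585 yrs.
DV01 ≈ 3.48585 × 1,247.3162 × 0.0001 = 0.434795.

$0.4348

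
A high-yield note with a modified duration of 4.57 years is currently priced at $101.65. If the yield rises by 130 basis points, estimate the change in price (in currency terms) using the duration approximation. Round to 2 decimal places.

Duration approximation: ΔP/P ≈ -D_mod · Δy = -4.57 × (+0.013) = -0.059410.
ΔP ≈ 101.65 × (-0.059410) = -6.0390265.

-$6.04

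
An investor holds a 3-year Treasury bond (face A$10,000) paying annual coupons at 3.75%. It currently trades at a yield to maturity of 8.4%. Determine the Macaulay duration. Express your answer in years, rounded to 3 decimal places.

2.885 years

Periodic yield y = 0.084. Discount each cash flow and weight by its year:
  t   CF        PV=CF/(1+0.084)^t    t·PV
  1       375.00       345.9410       345.9410
  2       375.00       319.1337       638.2675
  3    10,375.00     8,145.1720    24,435.5160
  Σ                  8,810.2467    25,419.7244
Price P = Σ PV = 8,810.2467.
Macaulay duration = Σ(t·PV) / P = 25,419.7244 / 8,810.2467 = 2.88525 years.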